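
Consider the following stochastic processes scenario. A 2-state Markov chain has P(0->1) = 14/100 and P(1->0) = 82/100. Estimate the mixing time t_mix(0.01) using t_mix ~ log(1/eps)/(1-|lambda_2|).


lambda_2 = |1 - p01 - p10| = |1 - 0.1400 - 0.8200| = 0.0400
t_mix ~ log(1/eps)/(1 - |lambda_2|)
= log(100)/(1 - 0.0400) = 4.6052/0.9600
= 4.7971

4.7971


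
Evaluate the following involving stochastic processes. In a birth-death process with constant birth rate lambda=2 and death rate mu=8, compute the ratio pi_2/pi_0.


For birth-death process, pi_n/pi_0 = (lambda/mu)^n
= (2/8)^2
= 0.0625

0.0625


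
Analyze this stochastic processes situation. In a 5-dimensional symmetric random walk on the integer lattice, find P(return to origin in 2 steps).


P(return in 2 steps) = P(reverse first step) = 1/(2d)
= 1/10
= 0.1000

0.1000


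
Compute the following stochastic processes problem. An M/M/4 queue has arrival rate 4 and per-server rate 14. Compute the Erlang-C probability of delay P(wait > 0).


a = lambda/mu = 0.2857
rho = a/c = 0.0714
Erlang-C formula applied:
C(c,a) = 2.2471e-04

2.2471e-04


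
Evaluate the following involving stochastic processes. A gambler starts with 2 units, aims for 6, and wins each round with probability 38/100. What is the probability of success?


Gambler's ruin formula:
r = q/p = 0.6200/0.3800 = 1.6316
P(win) = (1 - r^i)/(1 - r^N)
= (1 - 1.6316^2)/(1 - 1.6316^6)
= 0.0930

0.0930


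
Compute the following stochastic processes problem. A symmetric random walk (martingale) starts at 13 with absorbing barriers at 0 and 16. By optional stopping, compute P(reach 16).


By optional stopping theorem: E(M at tau) = M(0) = 13
P(hit 16)*16 + P(hit 0)*0 = 13
P(hit 16) = (13 - 0)/(16 - 0) = 13/16 = 0.8125

0.8125


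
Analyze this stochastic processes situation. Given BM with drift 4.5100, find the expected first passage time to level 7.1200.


Expected first passage time = a/mu
= 7.1200/4.5100
= 1.5787

1.5787


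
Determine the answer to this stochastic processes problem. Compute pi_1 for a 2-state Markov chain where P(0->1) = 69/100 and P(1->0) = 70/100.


Stationary distribution: pi_0 = p10/(p01+p10), pi_1 = p01/(p01+p10)
p01 = 0.6900, p10 = 0.7000
pi_1 = 0.4964

0.4964


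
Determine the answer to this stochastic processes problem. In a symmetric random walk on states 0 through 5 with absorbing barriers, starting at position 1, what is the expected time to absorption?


For symmetric RW on 0,...,N with absorbing barriers, E(i) = i*(N-i)
E(1) = 1 * 4 = 4

4


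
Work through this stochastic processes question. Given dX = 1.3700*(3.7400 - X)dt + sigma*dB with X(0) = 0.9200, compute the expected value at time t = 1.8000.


E[X(t)] = mu + (X(0) - mu)*exp(-theta*t)
= 3.7400 + (0.9200 - 3.7400)*exp(-1.3700*1.8000)
= 3.7400 + -2.8200 * 0.0849
= 3.5005

3.5005


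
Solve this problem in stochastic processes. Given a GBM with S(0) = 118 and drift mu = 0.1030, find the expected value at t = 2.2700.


E[S(t)] = S(0) * exp(mu * t)
= 118 * exp(0.1030 * 2.2700)
= 118 * 1.2634
= 149.0817

149.0817


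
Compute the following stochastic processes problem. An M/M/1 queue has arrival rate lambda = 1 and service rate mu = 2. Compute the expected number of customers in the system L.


rho = 1/2 = 0.5000
L = rho/(1-rho)
= 0.5000/0.5000
= 1.0000

1.0000


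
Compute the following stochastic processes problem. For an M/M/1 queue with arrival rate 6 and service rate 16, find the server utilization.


rho = lambda/mu
= 6/16
= 0.3750

0.3750


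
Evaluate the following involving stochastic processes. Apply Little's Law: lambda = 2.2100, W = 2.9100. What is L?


Little's Law: L = lambda * W
= 2.2100 * 2.9100
= 6.4311

6.4311


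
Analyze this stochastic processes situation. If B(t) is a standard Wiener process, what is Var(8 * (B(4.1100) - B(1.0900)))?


Var(alpha*(B(t)-B(s))) = alpha^2 * (t-s)
= 8^2 * (4.1100 - 1.0900)
= 64 * 3.0200
= 193.2800

193.2800


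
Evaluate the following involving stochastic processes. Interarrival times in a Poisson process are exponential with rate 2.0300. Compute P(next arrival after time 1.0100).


P(X > t) = exp(-lambda * t)
= exp(-2.0300 * 1.0100)
= exp(-2.0503) = 0.1287

0.1287


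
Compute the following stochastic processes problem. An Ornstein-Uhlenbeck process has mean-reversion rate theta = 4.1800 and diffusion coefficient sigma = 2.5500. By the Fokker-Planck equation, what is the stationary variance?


Stationary variance = sigma^2 / (2*theta)
= 2.5500^2 / (2*4.1800)
= 6.5025 / 8.3600
= 0.7778

0.7778


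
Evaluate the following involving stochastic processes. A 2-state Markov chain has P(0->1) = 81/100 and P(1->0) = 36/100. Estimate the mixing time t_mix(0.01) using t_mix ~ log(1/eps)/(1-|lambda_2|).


lambda_2 = |1 - p01 - p10| = |1 - 0.8100 - 0.3600| = 0.1700
t_mix ~ log(1/eps)/(1 - |lambda_2|)
= log(100)/(1 - 0.1700) = 4.6052/0.8300
= 5.5484

5.5484


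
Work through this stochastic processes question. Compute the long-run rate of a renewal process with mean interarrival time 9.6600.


Long-run renewal rate = 1/E(X)
= 1/9.6600
= 0.1035

0.1035


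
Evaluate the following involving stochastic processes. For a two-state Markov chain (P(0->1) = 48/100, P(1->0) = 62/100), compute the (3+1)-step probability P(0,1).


P^4 = P^3 * P^1
Computing via matrix multiplication of the transition matrix.
Entry (0,1) of P^4 = 0.4363

0.4363


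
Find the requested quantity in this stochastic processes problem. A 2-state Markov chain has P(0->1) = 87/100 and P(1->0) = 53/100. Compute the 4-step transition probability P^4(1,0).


Computing P^4 by matrix multiplication.
P = [[0.1300, 0.8700], [0.5300, 0.4700]]
After raising P to the power 4:
P^4(1,0) = 0.3689

0.3689


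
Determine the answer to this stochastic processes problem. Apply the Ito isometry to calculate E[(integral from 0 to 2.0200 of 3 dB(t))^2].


By Ito isometry: E[(int f dB)^2] = int f^2 dt
= 3^2 * 2.0200
= 9 * 2.0200 = 18.1800

18.1800


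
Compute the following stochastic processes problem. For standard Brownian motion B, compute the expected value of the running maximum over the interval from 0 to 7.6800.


E(max B(s)) = sqrt(2t/pi)
= sqrt(2*7.6800/pi)
= sqrt(4.8892)
= 2.2112

2.2112


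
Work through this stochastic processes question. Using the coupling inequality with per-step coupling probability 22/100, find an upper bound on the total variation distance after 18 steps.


TV distance bound <= (1-delta)^n
= (1 - 0.2200)^18
= 0.7800^18
= 0.0114

0.0114


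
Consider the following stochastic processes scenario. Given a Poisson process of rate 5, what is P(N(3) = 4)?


P(N(t)=k) = (lambda*t)^k * exp(-lambda*t) / k!
lambda*t = 15
= 15^4 * exp(-15) / 4!
= 50625 * 3.0590e-07 / 24
= 6.4526e-04

6.4526e-04


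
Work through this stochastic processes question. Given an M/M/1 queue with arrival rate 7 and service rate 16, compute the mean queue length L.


rho = 7/16 = 0.4375
L = rho/(1-rho)
= 0.4375/0.5625
= 0.7778

0.7778


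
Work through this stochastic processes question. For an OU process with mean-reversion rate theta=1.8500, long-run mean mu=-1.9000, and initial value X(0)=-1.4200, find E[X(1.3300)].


E[X(t)] = mu + (X(0) - mu)*exp(-theta*t)
= -1.9000 + (-1.4200 - -1.9000)*exp(-1.8500*1.3300)
= -1.9000 + 0.4800 * 0.0854
= -1.8590

-1.8590


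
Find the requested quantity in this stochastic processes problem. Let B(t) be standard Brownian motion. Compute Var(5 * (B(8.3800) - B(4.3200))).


Var(alpha*(B(t)-B(s))) = alpha^2 * (t-s)
= 5^2 * (8.3800 - 4.3200)
= 25 * 4.0600
= 101.5000

101.5000


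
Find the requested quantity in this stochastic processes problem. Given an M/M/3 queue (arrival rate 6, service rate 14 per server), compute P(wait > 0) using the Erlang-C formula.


a = lambda/mu = 0.4286
rho = a/c = 0.1429
Erlang-C formula applied:
C(c,a) = 0.0100

0.0100


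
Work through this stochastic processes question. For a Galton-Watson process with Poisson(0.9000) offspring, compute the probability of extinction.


Since mu = 0.9000 <= 1, extinction probability = 1.

1.0000


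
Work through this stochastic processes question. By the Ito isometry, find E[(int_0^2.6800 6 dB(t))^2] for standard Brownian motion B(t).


By Ito isometry: E[(int f dB)^2] = int f^2 dt
= 6^2 * 2.6800
= 36 * 2.6800 = 96.4800

96.4800


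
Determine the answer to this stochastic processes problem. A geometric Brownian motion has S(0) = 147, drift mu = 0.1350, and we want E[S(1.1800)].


E[S(t)] = S(0) * exp(mu * t)
= 147 * exp(0.1350 * 1.1800)
= 147 * 1.1727
= 172.3854

172.3854


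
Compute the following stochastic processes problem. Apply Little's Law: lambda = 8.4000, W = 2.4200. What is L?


Little's Law: L = lambda * W
= 8.4000 * 2.4200
= 20.3280

20.3280


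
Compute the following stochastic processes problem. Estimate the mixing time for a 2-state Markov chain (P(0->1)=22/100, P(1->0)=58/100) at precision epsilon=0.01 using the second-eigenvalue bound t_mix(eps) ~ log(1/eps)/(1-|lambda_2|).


lambda_2 = |1 - p01 - p10| = |1 - 0.2200 - 0.5800| = 0.2000
t_mix ~ log(1/eps)/(1 - |lambda_2|)
= log(100)/(1 - 0.2000) = 4.6052/0.8000
= 5.7565

5.7565


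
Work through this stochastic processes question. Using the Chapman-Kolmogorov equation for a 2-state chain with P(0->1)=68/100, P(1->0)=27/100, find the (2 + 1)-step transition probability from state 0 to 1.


P^3 = P^2 * P^1
Computing via matrix multiplication of the transition matrix.
Entry (0,1) of P^3 = 0.7157

0.7157


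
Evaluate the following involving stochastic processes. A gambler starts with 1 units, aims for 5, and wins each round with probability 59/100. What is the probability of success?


Gambler's ruin formula:
r = q/p = 0.4100/0.5900 = 0.6949
P(win) = (1 - r^i)/(1 - r^N)
= (1 - 0.6949^1)/(1 - 0.6949^5)
= 0.3641

0.3641


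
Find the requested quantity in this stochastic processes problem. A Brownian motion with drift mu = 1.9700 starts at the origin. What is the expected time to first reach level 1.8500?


Expected first passage time = a/mu
= 1.8500/1.9700
= 0.9391

0.9391


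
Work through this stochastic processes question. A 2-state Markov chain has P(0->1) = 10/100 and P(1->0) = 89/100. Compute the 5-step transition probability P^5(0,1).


Computing P^5 by matrix multiplication.
P = [[0.9000, 0.1000], [0.8900, 0.1100]]
After raising P to the power 5:
P^5(0,1) = 0.1010

0.1010


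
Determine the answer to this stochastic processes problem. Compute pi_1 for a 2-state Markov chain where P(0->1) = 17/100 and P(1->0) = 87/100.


Stationary distribution: pi_0 = p10/(p01+p10), pi_1 = p01/(p01+p10)
p01 = 0.1700, p10 = 0.8700
pi_1 = 0.1635

0.1635


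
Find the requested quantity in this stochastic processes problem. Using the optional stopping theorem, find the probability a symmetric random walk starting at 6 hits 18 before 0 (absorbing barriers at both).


By optional stopping theorem: E(M at tau) = M(0) = 6
P(hit 18)*18 + P(hit 0)*0 = 6
P(hit 18) = (6 - 0)/(18 - 0) = 1/3 = 0.3333

0.3333


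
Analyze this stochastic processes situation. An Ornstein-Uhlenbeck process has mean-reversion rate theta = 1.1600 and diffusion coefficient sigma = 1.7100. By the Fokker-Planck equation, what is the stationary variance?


Stationary variance = sigma^2 / (2*theta)
= 1.7100^2 / (2*1.1600)
= 2.9241 / 2.3200
= 1.2604

1.2604


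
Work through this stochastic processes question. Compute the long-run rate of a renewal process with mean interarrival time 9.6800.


Long-run renewal rate = 1/E(X)
= 1/9.6800
= 0.1033

0.1033


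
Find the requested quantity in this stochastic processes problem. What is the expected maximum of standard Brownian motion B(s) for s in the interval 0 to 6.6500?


E(max B(s)) = sqrt(2t/pi)
= sqrt(2*6.6500/pi)
= sqrt(4.2335)
= 2.0576

2.0576


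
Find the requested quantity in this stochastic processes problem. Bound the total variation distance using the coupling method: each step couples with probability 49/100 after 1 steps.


TV distance bound <= (1-delta)^n
= (1 - 0.4900)^1
= 0.5100^1
= 0.5100

0.5100


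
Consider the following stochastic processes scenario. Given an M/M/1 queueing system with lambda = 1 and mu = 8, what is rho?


rho = lambda/mu
= 1/8
= 0.1250

0.1250


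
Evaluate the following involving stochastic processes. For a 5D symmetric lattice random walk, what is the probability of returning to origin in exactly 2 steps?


P(return in 2 steps) = P(reverse first step) = 1/(2d)
= 1/10
= 0.1000

0.1000


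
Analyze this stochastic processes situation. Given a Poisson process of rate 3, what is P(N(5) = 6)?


P(N(t)=k) = (lambda*t)^k * exp(-lambda*t) / k!
lambda*t = 15
= 15^6 * exp(-15) / 6!
= 11390625 * 3.0590e-07 / 720
= 0.0048

0.0048


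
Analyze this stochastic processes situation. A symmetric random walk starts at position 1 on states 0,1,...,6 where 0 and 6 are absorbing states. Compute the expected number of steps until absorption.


For symmetric RW on 0,...,N with absorbing barriers, E(i) = i*(N-i)
E(1) = 1 * 5 = 5

5


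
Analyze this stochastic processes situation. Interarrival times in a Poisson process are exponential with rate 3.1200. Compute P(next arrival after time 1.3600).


P(X > t) = exp(-lambda * t)
= exp(-3.1200 * 1.3600)
= exp(-4.2432) = 0.0144

0.0144


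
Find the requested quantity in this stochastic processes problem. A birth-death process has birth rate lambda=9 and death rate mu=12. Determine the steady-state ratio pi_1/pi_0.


For birth-death process, pi_n/pi_0 = (lambda/mu)^n
= (9/12)^1
= 0.7500

0.7500


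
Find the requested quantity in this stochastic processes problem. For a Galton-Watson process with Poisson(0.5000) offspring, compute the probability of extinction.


Since mu = 0.5000 <= 1, extinction probability = 1.

1.0000


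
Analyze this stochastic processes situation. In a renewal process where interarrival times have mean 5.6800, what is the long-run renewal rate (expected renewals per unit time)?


Long-run renewal rate = 1/E(X)
= 1/5.6800
= 0.1761

0.1761


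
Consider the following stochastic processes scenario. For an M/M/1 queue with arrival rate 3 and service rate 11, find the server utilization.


rho = lambda/mu
= 3/11
= 0.2727

0.2727


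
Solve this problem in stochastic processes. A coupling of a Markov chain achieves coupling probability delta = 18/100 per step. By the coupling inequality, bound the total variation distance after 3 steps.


TV distance bound <= (1-delta)^n
= (1 - 0.1800)^3
= 0.8200^3
= 0.5514

0.5514


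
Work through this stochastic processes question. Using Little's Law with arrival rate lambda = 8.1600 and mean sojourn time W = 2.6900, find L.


Little's Law: L = lambda * W
= 8.1600 * 2.6900
= 21.9504

21.9504


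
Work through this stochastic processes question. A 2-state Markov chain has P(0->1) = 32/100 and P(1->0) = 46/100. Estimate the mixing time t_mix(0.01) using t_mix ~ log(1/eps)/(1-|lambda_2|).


lambda_2 = |1 - p01 - p10| = |1 - 0.3200 - 0.4600| = 0.2200
t_mix ~ log(1/eps)/(1 - |lambda_2|)
= log(100)/(1 - 0.2200) = 4.6052/0.7800
= 5.9041

5.9041


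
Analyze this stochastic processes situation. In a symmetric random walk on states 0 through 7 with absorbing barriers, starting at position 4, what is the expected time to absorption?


For symmetric RW on 0,...,N with absorbing barriers, E(i) = i*(N-i)
E(4) = 4 * 3 = 12

12


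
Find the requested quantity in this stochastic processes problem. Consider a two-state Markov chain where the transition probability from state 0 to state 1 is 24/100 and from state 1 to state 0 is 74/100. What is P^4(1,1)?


Computing P^4 by matrix multiplication.
P = [[0.7600, 0.2400], [0.7400, 0.2600]]
After raising P to the power 4:
P^4(1,1) = 0.2449

0.2449


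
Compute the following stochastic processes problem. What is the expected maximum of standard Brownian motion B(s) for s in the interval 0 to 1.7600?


E(max B(s)) = sqrt(2t/pi)
= sqrt(2*1.7600/pi)
= sqrt(1.1205)
= 1.0585

1.0585


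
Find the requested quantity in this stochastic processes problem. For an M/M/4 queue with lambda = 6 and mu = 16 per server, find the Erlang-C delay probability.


a = lambda/mu = 0.3750
rho = a/c = 0.0938
Erlang-C formula applied:
C(c,a) = 6.2488e-04

6.2488e-04


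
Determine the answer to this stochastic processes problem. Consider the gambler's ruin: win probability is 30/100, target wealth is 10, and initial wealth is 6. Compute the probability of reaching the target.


Gambler's ruin formula:
r = q/p = 0.7000/0.3000 = 2.3333
P(win) = (1 - r^i)/(1 - r^N)
= (1 - 2.3333^6)/(1 - 2.3333^10)
= 0.0335

0.0335


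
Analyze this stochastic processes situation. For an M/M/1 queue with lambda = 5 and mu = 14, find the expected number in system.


rho = 5/14 = 0.3571
L = rho/(1-rho)
= 0.3571/0.6429
= 0.5556

0.5556


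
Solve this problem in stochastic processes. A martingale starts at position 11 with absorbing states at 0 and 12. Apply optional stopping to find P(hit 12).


By optional stopping theorem: E(M at tau) = M(0) = 11
P(hit 12)*12 + P(hit 0)*0 = 11
P(hit 12) = (11 - 0)/(12 - 0) = 11/12 = 0.9167

0.9167


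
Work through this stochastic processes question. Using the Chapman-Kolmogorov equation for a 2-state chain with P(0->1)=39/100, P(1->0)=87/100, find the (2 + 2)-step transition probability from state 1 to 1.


P^4 = P^2 * P^2
Computing via matrix multiplication of the transition matrix.
Entry (1,1) of P^4 = 0.3127

0.3127


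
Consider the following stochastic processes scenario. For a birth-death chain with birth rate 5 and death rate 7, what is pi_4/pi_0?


For birth-death process, pi_n/pi_0 = (lambda/mu)^n
= (5/7)^4
= 0.2603

0.2603


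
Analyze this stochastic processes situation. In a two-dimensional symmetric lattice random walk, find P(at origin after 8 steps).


P = C(8,4)^2 / 4^8
= 70^2 / 65536
= 4900 / 65536
= 0.0748

0.0748


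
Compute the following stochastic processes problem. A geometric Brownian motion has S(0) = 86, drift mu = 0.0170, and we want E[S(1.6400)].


E[S(t)] = S(0) * exp(mu * t)
= 86 * exp(0.0170 * 1.6400)
= 86 * 1.0283
= 88.4314

88.4314


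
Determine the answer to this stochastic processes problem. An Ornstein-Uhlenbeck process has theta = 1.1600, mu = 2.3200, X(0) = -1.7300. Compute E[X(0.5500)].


E[X(t)] = mu + (X(0) - mu)*exp(-theta*t)
= 2.3200 + (-1.7300 - 2.3200)*exp(-1.1600*0.5500)
= 2.3200 + -4.0500 * 0.5283
= 0.1802

0.1802


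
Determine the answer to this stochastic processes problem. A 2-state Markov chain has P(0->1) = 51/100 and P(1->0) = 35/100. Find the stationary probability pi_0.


Stationary distribution: pi_0 = p10/(p01+p10), pi_1 = p01/(p01+p10)
p01 = 0.5100, p10 = 0.3500
pi_0 = 0.4070

0.4070


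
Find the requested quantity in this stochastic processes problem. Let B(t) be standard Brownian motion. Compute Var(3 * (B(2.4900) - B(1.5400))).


Var(alpha*(B(t)-B(s))) = alpha^2 * (t-s)
= 3^2 * (2.4900 - 1.5400)
= 9 * 0.9500
= 8.5500

8.5500


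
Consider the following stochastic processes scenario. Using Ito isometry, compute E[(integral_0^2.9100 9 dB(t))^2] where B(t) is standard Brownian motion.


By Ito isometry: E[(int f dB)^2] = int f^2 dt
= 9^2 * 2.9100
= 81 * 2.9100 = 235.7100

235.7100


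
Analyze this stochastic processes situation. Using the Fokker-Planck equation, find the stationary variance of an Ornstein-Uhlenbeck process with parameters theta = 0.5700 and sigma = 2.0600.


Stationary variance = sigma^2 / (2*theta)
= 2.0600^2 / (2*0.5700)
= 4.2436 / 1.1400
= 3.7225

3.7225


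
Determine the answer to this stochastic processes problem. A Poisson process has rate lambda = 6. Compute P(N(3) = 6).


P(N(t)=k) = (lambda*t)^k * exp(-lambda*t) / k!
lambda*t = 18
= 18^6 * exp(-18) / 6!
= 34012224 * 1.5230e-08 / 720
= 7.1945e-04

7.1945e-04


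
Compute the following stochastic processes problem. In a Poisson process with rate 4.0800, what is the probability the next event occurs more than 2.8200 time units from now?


P(X > t) = exp(-lambda * t)
= exp(-4.0800 * 2.8200)
= exp(-11.5056) = 1.0074e-05

1.0074e-05


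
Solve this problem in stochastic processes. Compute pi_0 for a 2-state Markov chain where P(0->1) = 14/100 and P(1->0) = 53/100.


Stationary distribution: pi_0 = p10/(p01+p10), pi_1 = p01/(p01+p10)
p01 = 0.1400, p10 = 0.5300
pi_0 = 0.7910

0.7910


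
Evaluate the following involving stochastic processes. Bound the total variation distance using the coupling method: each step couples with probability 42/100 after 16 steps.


TV distance bound <= (1-delta)^n
= (1 - 0.4200)^16
= 0.5800^16
= 1.6400e-04

1.6400e-04


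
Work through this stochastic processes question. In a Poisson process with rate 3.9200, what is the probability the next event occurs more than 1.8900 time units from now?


P(X > t) = exp(-lambda * t)
= exp(-3.9200 * 1.8900)
= exp(-7.4088) = 6.0590e-04

6.0590e-04


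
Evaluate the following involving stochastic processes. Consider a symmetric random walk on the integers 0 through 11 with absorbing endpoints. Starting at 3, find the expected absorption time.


For symmetric RW on 0,...,N with absorbing barriers, E(i) = i*(N-i)
E(3) = 3 * 8 = 24

24


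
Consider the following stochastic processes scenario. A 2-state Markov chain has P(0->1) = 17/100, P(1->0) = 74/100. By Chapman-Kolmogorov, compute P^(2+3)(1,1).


P^5 = P^2 * P^3
Computing via matrix multiplication of the transition matrix.
Entry (1,1) of P^5 = 0.1868

0.1868


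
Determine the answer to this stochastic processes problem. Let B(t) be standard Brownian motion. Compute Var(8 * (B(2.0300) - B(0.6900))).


Var(alpha*(B(t)-B(s))) = alpha^2 * (t-s)
= 8^2 * (2.0300 - 0.6900)
= 64 * 1.3400
= 85.7600

85.7600


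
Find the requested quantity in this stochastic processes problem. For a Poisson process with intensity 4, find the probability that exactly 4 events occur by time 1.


P(N(t)=k) = (lambda*t)^k * exp(-lambda*t) / k!
lambda*t = 4
= 4^4 * exp(-4) / 4!
= 256 * 0.0183 / 24
= 0.1954

0.1954


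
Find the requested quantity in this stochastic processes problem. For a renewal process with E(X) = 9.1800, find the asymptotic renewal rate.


Long-run renewal rate = 1/E(X)
= 1/9.1800
= 0.1089

0.1089


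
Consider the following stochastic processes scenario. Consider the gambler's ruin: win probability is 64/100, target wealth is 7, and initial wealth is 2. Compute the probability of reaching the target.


Gambler's ruin formula:
r = q/p = 0.3600/0.6400 = 0.5625
P(win) = (1 - r^i)/(1 - r^N)
= (1 - 0.5625^2)/(1 - 0.5625^7)
= 0.6960

0.6960


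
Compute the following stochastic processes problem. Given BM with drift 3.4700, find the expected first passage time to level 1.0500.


Expected first passage time = a/mu
= 1.0500/3.4700
= 0.3026

0.3026


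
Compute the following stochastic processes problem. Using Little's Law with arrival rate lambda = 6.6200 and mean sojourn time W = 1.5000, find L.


Little's Law: L = lambda * W
= 6.6200 * 1.5000
= 9.9300

9.9300


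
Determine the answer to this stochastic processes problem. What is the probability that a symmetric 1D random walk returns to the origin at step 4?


P(S(4) = 0) = C(4,2) / 4^2
= 6 / 16
= 0.3750

0.3750


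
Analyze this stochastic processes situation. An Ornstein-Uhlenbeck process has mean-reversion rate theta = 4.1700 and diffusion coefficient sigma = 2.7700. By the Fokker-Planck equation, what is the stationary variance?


Stationary variance = sigma^2 / (2*theta)
= 2.7700^2 / (2*4.1700)
= 7.6729 / 8.3400
= 0.9200

0.9200


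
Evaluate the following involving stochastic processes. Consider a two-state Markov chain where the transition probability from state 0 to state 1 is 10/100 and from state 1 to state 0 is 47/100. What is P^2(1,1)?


Computing P^2 by matrix multiplication.
P = [[0.9000, 0.1000], [0.4700, 0.5300]]
After raising P to the power 2:
P^2(1,1) = 0.3279

0.3279


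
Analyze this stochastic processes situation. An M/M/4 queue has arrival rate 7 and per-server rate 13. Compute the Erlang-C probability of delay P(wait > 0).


a = lambda/mu = 0.5385
rho = a/c = 0.1346
Erlang-C formula applied:
C(c,a) = 0.0024

0.0024


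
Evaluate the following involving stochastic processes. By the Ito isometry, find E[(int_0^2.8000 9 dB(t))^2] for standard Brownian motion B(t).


By Ito isometry: E[(int f dB)^2] = int f^2 dt
= 9^2 * 2.8000
= 81 * 2.8000 = 226.8000

226.8000


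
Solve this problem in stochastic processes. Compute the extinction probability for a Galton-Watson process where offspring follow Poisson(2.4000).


Since mu = 2.4000 > 1, extinction prob q < 1.
Solve s = exp(mu*(s-1)) iteratively.
q = 0.1214

0.1214


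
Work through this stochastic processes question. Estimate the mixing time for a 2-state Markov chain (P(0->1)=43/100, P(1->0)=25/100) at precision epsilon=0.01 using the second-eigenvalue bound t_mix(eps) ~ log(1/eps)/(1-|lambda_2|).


lambda_2 = |1 - p01 - p10| = |1 - 0.4300 - 0.2500| = 0.3200
t_mix ~ log(1/eps)/(1 - |lambda_2|)
= log(100)/(1 - 0.3200) = 4.6052/0.6800
= 6.7723

6.7723


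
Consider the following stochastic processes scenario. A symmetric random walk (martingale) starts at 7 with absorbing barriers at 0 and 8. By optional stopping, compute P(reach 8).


By optional stopping theorem: E(M at tau) = M(0) = 7
P(hit 8)*8 + P(hit 0)*0 = 7
P(hit 8) = (7 - 0)/(8 - 0) = 7/8 = 0.8750

0.8750


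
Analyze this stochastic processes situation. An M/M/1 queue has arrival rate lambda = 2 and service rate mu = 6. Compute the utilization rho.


rho = lambda/mu
= 2/6
= 0.3333

0.3333


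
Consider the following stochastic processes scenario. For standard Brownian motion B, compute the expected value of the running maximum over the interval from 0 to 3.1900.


E(max B(s)) = sqrt(2t/pi)
= sqrt(2*3.1900/pi)
= sqrt(2.0308)
= 1.4251

1.4251


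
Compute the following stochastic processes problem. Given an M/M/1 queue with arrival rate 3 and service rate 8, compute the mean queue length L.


rho = 3/8 = 0.3750
L = rho/(1-rho)
= 0.3750/0.6250
= 0.6000

0.6000


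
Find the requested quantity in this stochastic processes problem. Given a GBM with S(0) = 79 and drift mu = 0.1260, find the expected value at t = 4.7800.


E[S(t)] = S(0) * exp(mu * t)
= 79 * exp(0.1260 * 4.7800)
= 79 * 1.8263
= 144.2760

144.2760


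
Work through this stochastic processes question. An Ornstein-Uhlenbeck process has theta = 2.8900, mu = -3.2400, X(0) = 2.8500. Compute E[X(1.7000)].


E[X(t)] = mu + (X(0) - mu)*exp(-theta*t)
= -3.2400 + (2.8500 - -3.2400)*exp(-2.8900*1.7000)
= -3.2400 + 6.0900 * 0.0074
= -3.1952

-3.1952


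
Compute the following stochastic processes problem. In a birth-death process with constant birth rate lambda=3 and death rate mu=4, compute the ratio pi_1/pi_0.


For birth-death process, pi_n/pi_0 = (lambda/mu)^n
= (3/4)^1
= 0.7500

0.7500


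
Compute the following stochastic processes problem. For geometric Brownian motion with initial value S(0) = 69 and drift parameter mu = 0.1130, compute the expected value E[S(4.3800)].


E[S(t)] = S(0) * exp(mu * t)
= 69 * exp(0.1130 * 4.3800)
= 69 * 1.6404
= 113.1876

113.1876


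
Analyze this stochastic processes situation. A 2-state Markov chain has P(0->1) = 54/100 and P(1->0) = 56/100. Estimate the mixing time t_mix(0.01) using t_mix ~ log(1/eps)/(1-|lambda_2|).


lambda_2 = |1 - p01 - p10| = |1 - 0.5400 - 0.5600| = 0.1000
t_mix ~ log(1/eps)/(1 - |lambda_2|)
= log(100)/(1 - 0.1000) = 4.6052/0.9000
= 5.1169

5.1169


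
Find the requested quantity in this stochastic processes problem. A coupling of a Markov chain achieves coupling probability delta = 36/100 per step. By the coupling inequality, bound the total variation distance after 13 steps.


TV distance bound <= (1-delta)^n
= (1 - 0.3600)^13
= 0.6400^13
= 0.0030

0.0030


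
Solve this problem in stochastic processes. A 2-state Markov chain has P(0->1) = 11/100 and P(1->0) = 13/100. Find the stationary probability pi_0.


Stationary distribution: pi_0 = p10/(p01+p10), pi_1 = p01/(p01+p10)
p01 = 0.1100, p10 = 0.1300
pi_0 = 0.5417

0.5417


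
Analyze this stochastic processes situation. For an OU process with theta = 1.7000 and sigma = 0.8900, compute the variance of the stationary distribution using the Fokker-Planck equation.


Stationary variance = sigma^2 / (2*theta)
= 0.8900^2 / (2*1.7000)
= 0.7921 / 3.4000
= 0.2330

0.2330


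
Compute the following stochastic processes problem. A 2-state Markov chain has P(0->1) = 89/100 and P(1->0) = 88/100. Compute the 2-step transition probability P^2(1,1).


Computing P^2 by matrix multiplication.
P = [[0.1100, 0.8900], [0.8800, 0.1200]]
After raising P to the power 2:
P^2(1,1) = 0.7976

0.7976


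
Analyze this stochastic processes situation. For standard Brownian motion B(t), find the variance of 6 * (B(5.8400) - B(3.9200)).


Var(alpha*(B(t)-B(s))) = alpha^2 * (t-s)
= 6^2 * (5.8400 - 3.9200)
= 36 * 1.9200
= 69.1200

69.1200


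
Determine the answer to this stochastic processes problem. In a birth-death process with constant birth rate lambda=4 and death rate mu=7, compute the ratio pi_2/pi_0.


For birth-death process, pi_n/pi_0 = (lambda/mu)^n
= (4/7)^2
= 0.3265

0.3265


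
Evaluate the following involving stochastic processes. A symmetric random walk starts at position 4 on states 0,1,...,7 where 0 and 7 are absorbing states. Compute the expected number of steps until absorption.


For symmetric RW on 0,...,N with absorbing barriers, E(i) = i*(N-i)
E(4) = 4 * 3 = 12

12


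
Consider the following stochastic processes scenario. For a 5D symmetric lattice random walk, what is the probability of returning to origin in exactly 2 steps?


P(return in 2 steps) = P(reverse first step) = 1/(2d)
= 1/10
= 0.1000

0.1000


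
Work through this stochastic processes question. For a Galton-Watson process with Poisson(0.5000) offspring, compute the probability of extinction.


Since mu = 0.5000 <= 1, extinction probability = 1.

1.0000


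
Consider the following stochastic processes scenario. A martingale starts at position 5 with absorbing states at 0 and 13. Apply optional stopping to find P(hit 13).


By optional stopping theorem: E(M at tau) = M(0) = 5
P(hit 13)*13 + P(hit 0)*0 = 5
P(hit 13) = (5 - 0)/(13 - 0) = 5/13 = 0.3846

0.3846


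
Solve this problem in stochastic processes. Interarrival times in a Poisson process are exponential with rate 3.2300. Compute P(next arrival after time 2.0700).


P(X > t) = exp(-lambda * t)
= exp(-3.2300 * 2.0700)
= exp(-6.6861) = 0.0012

0.0012


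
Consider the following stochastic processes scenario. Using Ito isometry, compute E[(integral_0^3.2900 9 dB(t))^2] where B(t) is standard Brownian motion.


By Ito isometry: E[(int f dB)^2] = int f^2 dt
= 9^2 * 3.2900
= 81 * 3.2900 = 266.4900

266.4900


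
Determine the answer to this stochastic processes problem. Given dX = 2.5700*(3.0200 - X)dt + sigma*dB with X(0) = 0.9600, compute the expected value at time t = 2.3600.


E[X(t)] = mu + (X(0) - mu)*exp(-theta*t)
= 3.0200 + (0.9600 - 3.0200)*exp(-2.5700*2.3600)
= 3.0200 + -2.0600 * 0.0023
= 3.0152

3.0152


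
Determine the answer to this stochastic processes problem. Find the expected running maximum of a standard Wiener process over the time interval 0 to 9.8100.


E(max B(s)) = sqrt(2t/pi)
= sqrt(2*9.8100/pi)
= sqrt(6.2452)
= 2.4990

2.4990


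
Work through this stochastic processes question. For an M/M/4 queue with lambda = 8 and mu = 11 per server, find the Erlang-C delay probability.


a = lambda/mu = 0.7273
rho = a/c = 0.1818
Erlang-C formula applied:
C(c,a) = 0.0069

0.0069


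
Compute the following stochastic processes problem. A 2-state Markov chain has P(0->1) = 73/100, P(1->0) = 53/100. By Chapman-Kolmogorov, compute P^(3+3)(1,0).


P^6 = P^3 * P^3
Computing via matrix multiplication of the transition matrix.
Entry (1,0) of P^6 = 0.4205

0.4205


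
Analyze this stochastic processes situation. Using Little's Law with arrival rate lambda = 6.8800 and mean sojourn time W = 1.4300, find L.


Little's Law: L = lambda * W
= 6.8800 * 1.4300
= 9.8384

9.8384


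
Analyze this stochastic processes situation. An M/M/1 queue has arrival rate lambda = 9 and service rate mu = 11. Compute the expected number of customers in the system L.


rho = 9/11 = 0.8182
L = rho/(1-rho)
= 0.8182/0.1818
= 4.5000

4.5000


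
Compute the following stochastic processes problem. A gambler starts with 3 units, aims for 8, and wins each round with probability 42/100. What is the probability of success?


Gambler's ruin formula:
r = q/p = 0.5800/0.4200 = 1.3810
P(win) = (1 - r^i)/(1 - r^N)
= (1 - 1.3810^3)/(1 - 1.3810^8)
= 0.1336

0.1336


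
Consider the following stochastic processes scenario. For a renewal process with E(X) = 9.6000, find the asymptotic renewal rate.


Long-run renewal rate = 1/E(X)
= 1/9.6000
= 0.1042

0.1042


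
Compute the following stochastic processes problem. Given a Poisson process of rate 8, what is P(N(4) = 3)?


P(N(t)=k) = (lambda*t)^k * exp(-lambda*t) / k!
lambda*t = 32
= 32^3 * exp(-32) / 3!
= 32768 * 1.2664e-14 / 6
= 6.9163e-11

6.9163e-11


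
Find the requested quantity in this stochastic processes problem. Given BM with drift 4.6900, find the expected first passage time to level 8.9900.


Expected first passage time = a/mu
= 8.9900/4.6900
= 1.9168

1.9168


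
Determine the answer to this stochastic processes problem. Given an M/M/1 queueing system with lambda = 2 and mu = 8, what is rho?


rho = lambda/mu
= 2/8
= 0.2500

0.2500


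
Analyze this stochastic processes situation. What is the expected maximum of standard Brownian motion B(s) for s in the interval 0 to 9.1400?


E(max B(s)) = sqrt(2t/pi)
= sqrt(2*9.1400/pi)
= sqrt(5.8187)
= 2.4122

2.4122


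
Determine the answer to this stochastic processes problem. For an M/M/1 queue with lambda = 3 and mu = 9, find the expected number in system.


rho = 3/9 = 0.3333
L = rho/(1-rho)
= 0.3333/0.6667
= 0.5000

0.5000


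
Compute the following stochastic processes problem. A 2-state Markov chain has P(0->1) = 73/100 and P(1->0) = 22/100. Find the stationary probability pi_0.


Stationary distribution: pi_0 = p10/(p01+p10), pi_1 = p01/(p01+p10)
p01 = 0.7300, p10 = 0.2200
pi_0 = 0.2316

0.2316


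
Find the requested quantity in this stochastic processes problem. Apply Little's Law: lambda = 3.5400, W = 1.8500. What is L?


Little's Law: L = lambda * W
= 3.5400 * 1.8500
= 6.5490

6.5490


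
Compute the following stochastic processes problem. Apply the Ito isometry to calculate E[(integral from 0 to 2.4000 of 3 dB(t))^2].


By Ito isometry: E[(int f dB)^2] = int f^2 dt
= 3^2 * 2.4000
= 9 * 2.4000 = 21.6000

21.6000


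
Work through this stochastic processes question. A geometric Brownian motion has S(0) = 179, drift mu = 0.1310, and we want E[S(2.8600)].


E[S(t)] = S(0) * exp(mu * t)
= 179 * exp(0.1310 * 2.8600)
= 179 * 1.4545
= 260.3549

260.3549


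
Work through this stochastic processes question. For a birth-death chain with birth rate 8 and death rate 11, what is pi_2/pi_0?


For birth-death process, pi_n/pi_0 = (lambda/mu)^n
= (8/11)^2
= 0.5289

0.5289


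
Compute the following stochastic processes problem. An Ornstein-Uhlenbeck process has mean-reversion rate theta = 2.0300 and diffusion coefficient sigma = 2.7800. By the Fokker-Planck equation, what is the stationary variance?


Stationary variance = sigma^2 / (2*theta)
= 2.7800^2 / (2*2.0300)
= 7.7284 / 4.0600
= 1.9035

1.9035


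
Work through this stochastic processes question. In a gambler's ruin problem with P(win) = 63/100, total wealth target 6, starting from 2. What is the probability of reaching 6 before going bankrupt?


Gambler's ruin formula:
r = q/p = 0.3700/0.6300 = 0.5873
P(win) = (1 - r^i)/(1 - r^N)
= (1 - 0.5873^2)/(1 - 0.5873^6)
= 0.6831

0.6831


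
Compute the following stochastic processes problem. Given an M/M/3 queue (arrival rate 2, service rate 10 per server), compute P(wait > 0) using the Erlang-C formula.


a = lambda/mu = 0.2000
rho = a/c = 0.0667
Erlang-C formula applied:
C(c,a) = 0.0012

0.0012


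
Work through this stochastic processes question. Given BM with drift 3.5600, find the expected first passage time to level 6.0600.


Expected first passage time = a/mu
= 6.0600/3.5600
= 1.7022

1.7022


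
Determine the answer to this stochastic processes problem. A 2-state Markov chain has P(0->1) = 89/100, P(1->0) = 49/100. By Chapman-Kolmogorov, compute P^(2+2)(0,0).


P^4 = P^2 * P^2
Computing via matrix multiplication of the transition matrix.
Entry (0,0) of P^4 = 0.3685

0.3685


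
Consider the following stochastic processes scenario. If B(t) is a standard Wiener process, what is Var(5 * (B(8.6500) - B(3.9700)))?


Var(alpha*(B(t)-B(s))) = alpha^2 * (t-s)
= 5^2 * (8.6500 - 3.9700)
= 25 * 4.6800
= 117.0000

117.0000


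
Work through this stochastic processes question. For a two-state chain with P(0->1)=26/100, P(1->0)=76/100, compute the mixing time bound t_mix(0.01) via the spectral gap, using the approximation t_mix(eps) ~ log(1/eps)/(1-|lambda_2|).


lambda_2 = |1 - p01 - p10| = |1 - 0.2600 - 0.7600| = 0.0200
t_mix ~ log(1/eps)/(1 - |lambda_2|)
= log(100)/(1 - 0.0200) = 4.6052/0.9800
= 4.6992

4.6992


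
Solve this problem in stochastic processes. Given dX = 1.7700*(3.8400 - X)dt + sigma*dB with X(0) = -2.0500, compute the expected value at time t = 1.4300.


E[X(t)] = mu + (X(0) - mu)*exp(-theta*t)
= 3.8400 + (-2.0500 - 3.8400)*exp(-1.7700*1.4300)
= 3.8400 + -5.8900 * 0.0796
= 3.3713

3.3713


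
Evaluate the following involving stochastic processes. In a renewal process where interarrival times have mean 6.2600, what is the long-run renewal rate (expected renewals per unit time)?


Long-run renewal rate = 1/E(X)
= 1/6.2600
= 0.1597

0.1597


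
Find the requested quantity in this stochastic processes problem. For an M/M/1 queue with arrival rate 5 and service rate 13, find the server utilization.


rho = lambda/mu
= 5/13
= 0.3846

0.3846


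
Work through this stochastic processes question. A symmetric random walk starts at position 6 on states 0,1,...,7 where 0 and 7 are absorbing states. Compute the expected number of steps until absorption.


For symmetric RW on 0,...,N with absorbing barriers, E(i) = i*(N-i)
E(6) = 6 * 1 = 6

6


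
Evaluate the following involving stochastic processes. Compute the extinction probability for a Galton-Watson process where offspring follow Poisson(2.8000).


Since mu = 2.8000 > 1, extinction prob q < 1.
Solve s = exp(mu*(s-1)) iteratively.
q = 0.0750

0.0750


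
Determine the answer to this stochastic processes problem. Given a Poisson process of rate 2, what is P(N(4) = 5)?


P(N(t)=k) = (lambda*t)^k * exp(-lambda*t) / k!
lambda*t = 8
= 8^5 * exp(-8) / 5!
= 32768 * 3.3546e-04 / 120
= 0.0916

0.0916


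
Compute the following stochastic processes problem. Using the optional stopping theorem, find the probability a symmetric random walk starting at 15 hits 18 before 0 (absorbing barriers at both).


By optional stopping theorem: E(M at tau) = M(0) = 15
P(hit 18)*18 + P(hit 0)*0 = 15
P(hit 18) = (15 - 0)/(18 - 0) = 5/6 = 0.8333

0.8333


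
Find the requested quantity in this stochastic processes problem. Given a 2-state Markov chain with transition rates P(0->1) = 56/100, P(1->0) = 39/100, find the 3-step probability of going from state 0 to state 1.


Computing P^3 by matrix multiplication.
P = [[0.4400, 0.5600], [0.3900, 0.6100]]
After raising P to the power 3:
P^3(0,1) = 0.5894

0.5894
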